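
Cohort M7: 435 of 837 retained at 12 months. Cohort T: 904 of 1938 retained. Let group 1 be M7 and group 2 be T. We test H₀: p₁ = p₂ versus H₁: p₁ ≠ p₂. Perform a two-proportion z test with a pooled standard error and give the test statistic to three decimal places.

p̂₁ = 435/837 = 0.519713, p̂₂ = 904/1938 = 0.466460.
Pooled p̂ = (435+904)/(837+1938) = 1339/2775 = 0.482523.
SE = √(0.249695 × 0.00171074) = 0.020668.
z = (0.519713 − 0.466460)/0.020668 = 0.053253/0.020668 = 2.577.
Two-sided p-value ≈ 2·Φ(−2.577) = 0.0100.

z = 2.577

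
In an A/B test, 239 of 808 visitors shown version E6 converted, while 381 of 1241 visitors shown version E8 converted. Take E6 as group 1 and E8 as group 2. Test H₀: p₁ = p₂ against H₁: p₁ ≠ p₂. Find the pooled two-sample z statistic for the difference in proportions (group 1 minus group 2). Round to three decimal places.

z = -0.540

p̂₁ = 239/808 ≈ 0.29579, p̂₂ = 381/1241 ≈ 0.30701.
Pooled p̂ = (239+381)/(808+1241) = 620/2049 = 0.30259.
SE = √(0.211028 × 0.00204343) = 0.02077.
z = (0.29579 − 0.30701)/0.02077 = -0.01122/0.02077 = -0.540.
Two-sided p-value ≈ 2·Φ(−0.540) = 0.5890.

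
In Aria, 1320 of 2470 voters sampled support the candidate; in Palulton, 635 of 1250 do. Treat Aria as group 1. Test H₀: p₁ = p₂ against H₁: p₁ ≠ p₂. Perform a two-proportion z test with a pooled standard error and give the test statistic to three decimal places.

z = 1.524

p̂₁ = 1320/2470 = 0.53441, p̂₂ = 635/1250 = 0.50800.
Pooled p̂ = (1320+635)/(2470+1250) = 1955/3720 = 0.52554.
SE = √(p̂(1−p̂)(1/n₁+1/n₂)) = √(0.52554·0.47446·0.00120486) = √(0.000300429) = 0.01733.
z = (0.53441 − 0.50800)/0.01733 = 0.02641/0.01733 = 1.524.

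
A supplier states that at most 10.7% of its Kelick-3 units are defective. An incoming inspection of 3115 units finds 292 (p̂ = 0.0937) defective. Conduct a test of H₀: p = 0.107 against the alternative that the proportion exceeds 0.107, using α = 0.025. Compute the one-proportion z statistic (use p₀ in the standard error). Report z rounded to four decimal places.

p̂ = 292/3115 ≈ 0.0937400.
Standard error under H₀: √(0.107×0.893/3115) = 0.0055385.
z = (0.0937400 − 0.107)/0.0055385 = -0.0132600/0.0055385 = -2.3942.
p-value = P(Z > -2.394) ≈ 0.9917; since p > α = 0.025, fail to reject H₀.

z = -2.3942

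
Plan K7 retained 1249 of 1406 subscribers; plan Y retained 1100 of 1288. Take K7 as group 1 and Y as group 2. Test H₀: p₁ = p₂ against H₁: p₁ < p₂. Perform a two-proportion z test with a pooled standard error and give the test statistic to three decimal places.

p̂₁ = 1249/1406 ≈ 0.88834, p̂₂ = 1100/1288 ≈ 0.85404.
Pooled p̂ = (1249+1100)/(1406+1288) = 2349/2694 = 0.87194.
SE = √(0.111662 × 0.00148764) = 0.01289.
z = (0.88834 − 0.85404)/0.01289 = 0.03430/0.01289 = 2.661.
p-value = P(Z < 2.661) ≈ 0.9961.

z = 2.661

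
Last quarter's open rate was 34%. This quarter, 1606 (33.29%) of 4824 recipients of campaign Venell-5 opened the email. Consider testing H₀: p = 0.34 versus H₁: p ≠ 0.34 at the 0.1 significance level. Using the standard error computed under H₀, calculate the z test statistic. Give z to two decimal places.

p̂ = 1606/4824 = 0.3329.
Under H₀, SE = √(0.34·0.66/4824) = √(4.65174e-05) = 0.0068.
z = (0.3329 − 0.34)/0.0068 = -0.0071/0.0068 = -1.04.
p-value = 2·P(Z > 1.038) ≈ 0.2992; since p > α = 0.1, fail to reject H₀.

z = -1.04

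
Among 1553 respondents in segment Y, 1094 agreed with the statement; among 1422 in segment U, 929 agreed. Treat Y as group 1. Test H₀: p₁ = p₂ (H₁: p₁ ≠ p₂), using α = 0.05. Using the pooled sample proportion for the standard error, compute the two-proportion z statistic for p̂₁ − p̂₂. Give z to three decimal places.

p̂₁ = 1094/1553 ≈ 0.70444, p̂₂ = 929/1422 ≈ 0.65331.
Pooled p̂ = (1094+929)/(1553+1422) = 2023/2975 = 0.68000.
SE = √(p̂(1−p̂)(1/n₁+1/n₂)) = √(0.68000·0.32000·0.00134715) = √(0.00029314) = 0.01712.
z = (0.70444 − 0.65331)/0.01712 = 0.05113/0.01712 = 2.987.
p-value = 2·P(Z > 2.987) ≈ 0.0028, so at α = 0.05 we reject H₀.

z = 2.987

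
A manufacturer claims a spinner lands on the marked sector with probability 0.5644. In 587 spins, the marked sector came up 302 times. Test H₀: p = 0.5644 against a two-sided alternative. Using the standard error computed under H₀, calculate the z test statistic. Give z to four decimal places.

z = -2.4392

p̂ = 302/587 ≈ 0.5144804.
Under H₀, SE = √(0.5644·0.4356/587) = √(0.000418829) = 0.0204653.
z = (0.5144804 − 0.5644)/0.0204653 = -0.0499196/0.0204653 = -2.4392.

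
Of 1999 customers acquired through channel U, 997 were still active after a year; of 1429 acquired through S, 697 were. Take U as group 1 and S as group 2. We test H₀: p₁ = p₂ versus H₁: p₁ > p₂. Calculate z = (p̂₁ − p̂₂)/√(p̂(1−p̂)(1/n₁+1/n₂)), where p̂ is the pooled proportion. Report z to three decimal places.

p̂₁ = 997/1999 ≈ 0.49875, p̂₂ = 697/1429 ≈ 0.48775.
Pooled p̂ = (997+697)/(1999+1429) = 1694/3428 = 0.49417.
SE = √(p̂(1−p̂)(1/n₁+1/n₂)) = √(0.49417·0.50583·0.00120004) = √(0.000299969) = 0.01732.
z = (0.49875 − 0.48775)/0.01732 = 0.01100/0.01732 = 0.635.
p-value = P(Z > 0.635) ≈ 0.2628.

z = 0.635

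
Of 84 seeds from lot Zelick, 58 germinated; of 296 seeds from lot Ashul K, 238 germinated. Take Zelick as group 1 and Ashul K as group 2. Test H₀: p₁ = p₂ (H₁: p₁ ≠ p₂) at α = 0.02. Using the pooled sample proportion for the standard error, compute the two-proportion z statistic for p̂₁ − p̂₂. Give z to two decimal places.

z = -2.21

p̂₁ = 58/84 = 0.6905, p̂₂ = 238/296 = 0.8041.
Pooled p̂ = (58+238)/(84+296) = 296/380 = 0.7789.
SE = √(0.172188 × 0.0152831) = 0.0513.
z = (0.6905 − 0.8041)/0.0513 = -0.1136/0.0513 = -2.21.
p-value = 2·P(Z > 2.214) ≈ 0.0268. With α = 0.02, fail to reject H₀.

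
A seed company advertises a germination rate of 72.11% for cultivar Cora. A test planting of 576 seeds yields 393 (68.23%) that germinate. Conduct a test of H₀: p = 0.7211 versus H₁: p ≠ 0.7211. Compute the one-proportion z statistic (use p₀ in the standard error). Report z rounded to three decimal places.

z = -2.077

p̂ = 393/576 = 0.68229.
SE = √(p₀(1−p₀)/n) = √(0.20111/576) = 0.01869.
z = (0.68229 − 0.7211)/0.01869 = -0.03881/0.01869 = -2.077.
p-value = 2·P(Z > 2.077) ≈ 0.0378.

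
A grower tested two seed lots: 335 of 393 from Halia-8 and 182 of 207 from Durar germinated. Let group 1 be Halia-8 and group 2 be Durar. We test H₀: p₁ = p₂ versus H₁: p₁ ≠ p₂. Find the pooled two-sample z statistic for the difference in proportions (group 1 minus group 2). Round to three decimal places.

z = -0.904

p̂₁ = 335/393 ≈ 0.85242, p̂₂ = 182/207 ≈ 0.87923.
Pooled p̂ = (335+182)/(393+207) = 517/600 = 0.86167.
SE = √(p̂(1−p̂)(1/n₁+1/n₂)) = √(0.86167·0.13833·0.00737545) = √(0.000879133) = 0.02965.
z = (0.85242 − 0.87923)/0.02965 = -0.02681/0.02965 = -0.904.
Two-sided p-value ≈ 2·Φ(−0.904) = 0.3659.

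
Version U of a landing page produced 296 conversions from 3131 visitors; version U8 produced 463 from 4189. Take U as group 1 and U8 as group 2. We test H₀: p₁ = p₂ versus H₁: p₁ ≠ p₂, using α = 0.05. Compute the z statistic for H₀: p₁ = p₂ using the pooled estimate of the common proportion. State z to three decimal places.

p̂₁ = 296/3131 ≈ 0.094538, p̂₂ = 463/4189 ≈ 0.110528.
Pooled p̂ = (296+463)/(3131+4189) = 759/7320 = 0.103689.
SE = √(0.0929372 × 0.000558107) = 0.007202.
z = (0.094538 − 0.110528)/0.007202 = -0.015990/0.007202 = -2.220.
p-value = 2·P(Z > 2.220) ≈ 0.0264, so at α = 0.05 we reject H₀.

z = -2.220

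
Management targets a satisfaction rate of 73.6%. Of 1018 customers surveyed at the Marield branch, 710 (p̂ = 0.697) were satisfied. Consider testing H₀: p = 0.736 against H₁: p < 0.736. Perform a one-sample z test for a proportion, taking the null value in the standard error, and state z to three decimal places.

p̂ = 710/1018 ≈ 0.697446.
Under H₀, SE = √(0.736·0.264/1018) = √(0.000190868) = 0.013816.
z = (0.697446 − 0.736)/0.013816 = -0.038554/0.013816 = -2.791.
p-value = P(Z < -2.791) ≈ 0.0026.

z = -2.791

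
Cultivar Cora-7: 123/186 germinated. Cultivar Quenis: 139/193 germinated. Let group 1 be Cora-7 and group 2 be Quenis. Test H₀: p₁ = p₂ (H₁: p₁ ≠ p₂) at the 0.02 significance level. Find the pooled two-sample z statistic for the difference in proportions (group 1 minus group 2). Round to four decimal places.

z = -1.2412

p̂₁ = 123/186 ≈ 0.661290, p̂₂ = 139/193 ≈ 0.720207.
Pooled p̂ = (123+139)/(186+193) = 262/379 = 0.691293.
SE = √(0.213407 × 0.0105577) = 0.047467.
z = (0.661290 − 0.720207)/0.047467 = -0.058917/0.047467 = -1.2412.
Two-sided p-value ≈ 2·Φ(−1.241) = 0.2145, so at α = 0.02 we fail to reject H₀.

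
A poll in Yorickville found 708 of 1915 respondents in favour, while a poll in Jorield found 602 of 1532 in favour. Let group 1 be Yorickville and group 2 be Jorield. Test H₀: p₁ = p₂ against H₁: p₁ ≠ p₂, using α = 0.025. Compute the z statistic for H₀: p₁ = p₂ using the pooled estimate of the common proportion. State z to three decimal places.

p̂₁ = 708/1915 ≈ 0.36971, p̂₂ = 602/1532 ≈ 0.39295.
Pooled p̂ = (708+602)/(1915+1532) = 1310/3447 = 0.38004.
SE = √(0.23561 × 0.00117493) = 0.01664.
z = (0.36971 − 0.39295)/0.01664 = -0.02324/0.01664 = -1.397.
Two-sided p-value ≈ 2·Φ(−1.397) = 0.1625; since p > α = 0.025, fail to reject H₀.

z = -1.397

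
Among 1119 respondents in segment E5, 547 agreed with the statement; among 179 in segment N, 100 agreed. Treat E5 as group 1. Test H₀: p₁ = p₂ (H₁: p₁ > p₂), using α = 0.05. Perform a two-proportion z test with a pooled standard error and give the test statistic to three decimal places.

p̂₁ = 547/1119 = 0.48883, p̂₂ = 100/179 = 0.55866.
Pooled p̂ = (547+100)/(1119+179) = 647/1298 = 0.49846.
SE = √(p̂(1−p̂)(1/n₁+1/n₂)) = √(0.49846·0.50154·0.00648025) = √(0.00162005) = 0.04025.
z = (0.48883 − 0.55866)/0.04025 = -0.06983/0.04025 = -1.735.
p-value = P(Z > -1.735) ≈ 0.9586, so at α = 0.05 we fail to reject H₀.

z = -1.735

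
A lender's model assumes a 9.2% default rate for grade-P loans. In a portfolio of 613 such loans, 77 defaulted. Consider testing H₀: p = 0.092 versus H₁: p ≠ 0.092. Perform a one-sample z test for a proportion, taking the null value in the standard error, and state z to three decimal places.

p̂ = 77/613 ≈ 0.125612.
Standard error under H₀: √(0.092×0.908/613) = 0.011674.
z = (0.125612 − 0.092)/0.011674 = 0.033612/0.011674 = 2.879.
Two-sided p-value ≈ 2·Φ(−2.879) = 0.0040.

z = 2.879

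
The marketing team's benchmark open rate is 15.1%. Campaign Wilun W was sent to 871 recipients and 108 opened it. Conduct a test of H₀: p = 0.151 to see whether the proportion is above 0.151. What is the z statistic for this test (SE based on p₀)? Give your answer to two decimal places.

p̂ = 108/871 ≈ 0.1240.
SE = √(p₀(1−p₀)/n) = √(0.1282/871) = 0.0121.
z = (0.1240 − 0.151)/0.0121 = -0.0270/0.0121 = -2.23.

z = -2.23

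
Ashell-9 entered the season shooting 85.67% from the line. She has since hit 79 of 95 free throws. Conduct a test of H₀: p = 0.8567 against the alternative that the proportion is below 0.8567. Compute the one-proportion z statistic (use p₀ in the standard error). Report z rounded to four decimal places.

p̂ = 79/95 = 0.831579.
Under H₀, SE = √(0.8567·0.1433/95) = √(0.00129226) = 0.035948.
z = (0.831579 − 0.8567)/0.035948 = -0.025121/0.035948 = -0.6988.
p-value = P(Z < -0.699) ≈ 0.2423.

z = -0.6988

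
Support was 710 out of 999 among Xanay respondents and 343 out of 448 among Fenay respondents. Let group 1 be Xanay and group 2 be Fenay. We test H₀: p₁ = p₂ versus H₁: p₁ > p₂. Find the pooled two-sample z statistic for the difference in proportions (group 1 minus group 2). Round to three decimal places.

p̂₁ = 710/999 ≈ 0.710711, p̂₂ = 343/448 ≈ 0.765625.
Pooled p̂ = (710+343)/(999+448) = 1053/1447 = 0.727713.
SE = √(0.198147 × 0.00323314) = 0.025311.
z = (0.710711 − 0.765625)/0.025311 = -0.054914/0.025311 = -2.170.

z = -2.170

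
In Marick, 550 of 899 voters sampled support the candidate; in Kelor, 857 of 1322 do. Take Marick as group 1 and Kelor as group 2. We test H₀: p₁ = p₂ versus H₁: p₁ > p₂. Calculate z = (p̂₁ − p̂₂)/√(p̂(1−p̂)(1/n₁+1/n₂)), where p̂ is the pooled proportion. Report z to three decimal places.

z = -1.751

p̂₁ = 550/899 ≈ 0.61179, p̂₂ = 857/1322 ≈ 0.64826.
Pooled p̂ = (550+857)/(899+1322) = 1407/2221 = 0.63350.
SE = √(0.232178 × 0.00186878) = 0.02083.
z = (0.61179 − 0.64826)/0.02083 = -0.03647/0.02083 = -1.751.
p-value = P(Z > -1.751) ≈ 0.9600.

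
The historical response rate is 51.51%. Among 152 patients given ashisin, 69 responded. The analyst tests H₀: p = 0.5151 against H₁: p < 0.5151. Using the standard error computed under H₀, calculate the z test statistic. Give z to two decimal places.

z = -1.51

p̂ = 69/152 ≈ 0.4539.
SE = √(p₀(1−p₀)/n) = √(0.24977/152) = 0.0405.
z = (0.4539 − 0.5151)/0.0405 = -0.0612/0.0405 = -1.51.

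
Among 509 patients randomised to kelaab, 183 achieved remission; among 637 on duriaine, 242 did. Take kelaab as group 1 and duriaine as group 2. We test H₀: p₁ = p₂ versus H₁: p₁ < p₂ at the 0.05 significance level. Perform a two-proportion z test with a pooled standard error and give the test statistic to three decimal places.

z = -0.710

p̂₁ = 183/509 ≈ 0.35953, p̂₂ = 242/637 ≈ 0.37991.
Pooled p̂ = (183+242)/(509+637) = 425/1146 = 0.37086.
SE = √(p̂(1−p̂)(1/n₁+1/n₂)) = √(0.37086·0.62914·0.0035345) = √(0.000824674) = 0.02872.
z = (0.35953 − 0.37991)/0.02872 = -0.02038/0.02872 = -0.710.
p-value = P(Z < -0.710) ≈ 0.2390, so at α = 0.05 we fail to reject H₀.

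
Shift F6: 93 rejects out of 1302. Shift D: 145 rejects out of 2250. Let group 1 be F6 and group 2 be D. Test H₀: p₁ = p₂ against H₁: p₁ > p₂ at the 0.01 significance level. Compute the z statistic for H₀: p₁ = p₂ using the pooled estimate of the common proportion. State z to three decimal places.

z = 0.802

p̂₁ = 93/1302 ≈ 0.071429, p̂₂ = 145/2250 ≈ 0.064444.
Pooled p̂ = (93+145)/(1302+2250) = 238/3552 = 0.067005.
SE = √(0.0625149 × 0.00121249) = 0.008706.
z = (0.071429 − 0.064444)/0.008706 = 0.006985/0.008706 = 0.802.
p-value = P(Z > 0.802) ≈ 0.2112; since p > α = 0.01, fail to reject H₀.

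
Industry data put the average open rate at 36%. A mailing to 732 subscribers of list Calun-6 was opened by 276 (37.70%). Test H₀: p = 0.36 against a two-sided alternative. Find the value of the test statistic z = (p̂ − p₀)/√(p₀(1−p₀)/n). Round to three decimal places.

p̂ = 276/732 = 0.37705.
Standard error under H₀: √(0.36×0.64/732) = 0.01774.
z = (0.37705 − 0.36)/0.01774 = 0.01705/0.01774 = 0.961.

z = 0.961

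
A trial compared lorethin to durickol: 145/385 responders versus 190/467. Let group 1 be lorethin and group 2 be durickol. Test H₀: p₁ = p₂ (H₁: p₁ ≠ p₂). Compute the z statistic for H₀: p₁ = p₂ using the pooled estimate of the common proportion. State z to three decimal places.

z = -0.899

p̂₁ = 145/385 ≈ 0.37662, p̂₂ = 190/467 ≈ 0.40685.
Pooled p̂ = (145+190)/(385+467) = 335/852 = 0.39319.
SE = √(0.238592 × 0.00473873) = 0.03362.
z = (0.37662 − 0.40685)/0.03362 = -0.03023/0.03362 = -0.899.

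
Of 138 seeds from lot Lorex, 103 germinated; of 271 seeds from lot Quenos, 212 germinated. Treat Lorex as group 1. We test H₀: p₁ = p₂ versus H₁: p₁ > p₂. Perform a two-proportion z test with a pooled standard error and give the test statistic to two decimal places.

z = -0.82

p̂₁ = 103/138 ≈ 0.7464, p̂₂ = 212/271 ≈ 0.7823.
Pooled p̂ = (103+212)/(138+271) = 315/409 = 0.7702.
SE = √(0.177008 × 0.0109364) = 0.0440.
z = (0.7464 − 0.7823)/0.0440 = -0.0359/0.0440 = -0.82.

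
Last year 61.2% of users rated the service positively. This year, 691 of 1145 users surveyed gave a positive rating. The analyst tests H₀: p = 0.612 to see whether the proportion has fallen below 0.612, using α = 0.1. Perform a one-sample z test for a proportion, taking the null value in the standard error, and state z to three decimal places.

p̂ = 691/1145 = 0.60349.
SE = √(p₀(1−p₀)/n) = √(0.23746/1145) = 0.01440.
z = (0.60349 − 0.612)/0.01440 = -0.00851/0.01440 = -0.591.
p-value = P(Z < -0.591) ≈ 0.2774, so at α = 0.1 we fail to reject H₀.

z = -0.591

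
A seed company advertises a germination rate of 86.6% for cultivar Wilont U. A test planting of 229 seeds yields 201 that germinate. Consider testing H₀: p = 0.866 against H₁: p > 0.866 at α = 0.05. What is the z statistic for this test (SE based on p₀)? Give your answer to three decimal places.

z = 0.521

p̂ = 201/229 = 0.87773.
Standard error under H₀: √(0.866×0.134/229) = 0.02251.
z = (0.87773 − 0.866)/0.02251 = 0.01173/0.02251 = 0.521.
p-value = P(Z > 0.521) ≈ 0.3012; since p > α = 0.05, fail to reject H₀.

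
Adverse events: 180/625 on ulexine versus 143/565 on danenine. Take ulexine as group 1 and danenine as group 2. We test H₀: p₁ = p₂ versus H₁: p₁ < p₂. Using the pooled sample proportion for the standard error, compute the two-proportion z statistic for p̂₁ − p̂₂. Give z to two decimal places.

z = 1.35

p̂₁ = 180/625 = 0.2880, p̂₂ = 143/565 = 0.2531.
Pooled p̂ = (180+143)/(625+565) = 323/1190 = 0.2714.
SE = √(0.197755 × 0.00336991) = 0.0258.
z = (0.2880 − 0.2531)/0.0258 = 0.0349/0.0258 = 1.35.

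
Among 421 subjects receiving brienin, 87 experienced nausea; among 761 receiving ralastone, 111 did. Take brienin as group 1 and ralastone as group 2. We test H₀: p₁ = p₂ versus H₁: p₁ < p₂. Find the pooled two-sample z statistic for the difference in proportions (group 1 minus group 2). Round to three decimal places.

z = 2.680

p̂₁ = 87/421 = 0.20665, p̂₂ = 111/761 = 0.14586.
Pooled p̂ = (87+111)/(421+761) = 198/1182 = 0.16751.
SE = √(p̂(1−p̂)(1/n₁+1/n₂)) = √(0.16751·0.83249·0.00368936) = √(0.000514489) = 0.02268.
z = (0.20665 − 0.14586)/0.02268 = 0.06079/0.02268 = 2.680.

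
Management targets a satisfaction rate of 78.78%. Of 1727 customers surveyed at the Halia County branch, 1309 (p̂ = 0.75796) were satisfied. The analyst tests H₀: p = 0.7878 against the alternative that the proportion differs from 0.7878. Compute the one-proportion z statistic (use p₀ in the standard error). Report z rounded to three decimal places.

p̂ = 1309/1727 ≈ 0.75796.
Under H₀, SE = √(0.7878·0.2122/1727) = √(9.67986e-05) = 0.00984.
z = (0.75796 − 0.7878)/0.00984 = -0.02984/0.00984 = -3.033.
Two-sided p-value ≈ 2·Φ(−3.033) = 0.0024.

z = -3.033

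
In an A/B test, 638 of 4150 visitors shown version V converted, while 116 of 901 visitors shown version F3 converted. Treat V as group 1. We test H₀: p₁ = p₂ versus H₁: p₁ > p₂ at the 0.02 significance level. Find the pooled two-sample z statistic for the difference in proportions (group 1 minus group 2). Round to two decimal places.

z = 1.91

p̂₁ = 638/4150 = 0.1537, p̂₂ = 116/901 = 0.1287.
Pooled p̂ = (638+116)/(4150+901) = 754/5051 = 0.1493.
SE = √(0.126994 × 0.00135084) = 0.0131.
z = (0.1537 − 0.1287)/0.0131 = 0.0250/0.0131 = 1.91.
p-value = P(Z > 1.908) ≈ 0.0282. With α = 0.02, fail to reject H₀.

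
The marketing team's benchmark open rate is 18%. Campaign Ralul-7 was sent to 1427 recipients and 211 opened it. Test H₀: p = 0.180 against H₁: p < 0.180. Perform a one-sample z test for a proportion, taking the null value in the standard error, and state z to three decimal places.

p̂ = 211/1427 ≈ 0.14786.
Under H₀, SE = √(0.18·0.82/1427) = √(0.000103434) = 0.01017.
z = (0.14786 − 0.18)/0.01017 = -0.03214/0.01017 = -3.160.

z = -3.160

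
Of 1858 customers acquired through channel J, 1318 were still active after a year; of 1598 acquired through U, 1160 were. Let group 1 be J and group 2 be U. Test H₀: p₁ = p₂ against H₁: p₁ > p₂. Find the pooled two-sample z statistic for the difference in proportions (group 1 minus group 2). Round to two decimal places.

p̂₁ = 1318/1858 ≈ 0.70936, p̂₂ = 1160/1598 ≈ 0.72591.
Pooled p̂ = (1318+1160)/(1858+1598) = 2478/3456 = 0.71701.
SE = √(0.202905 × 0.001164) = 0.01537.
z = (0.70936 − 0.72591)/0.01537 = -0.01655/0.01537 = -1.08.

z = -1.08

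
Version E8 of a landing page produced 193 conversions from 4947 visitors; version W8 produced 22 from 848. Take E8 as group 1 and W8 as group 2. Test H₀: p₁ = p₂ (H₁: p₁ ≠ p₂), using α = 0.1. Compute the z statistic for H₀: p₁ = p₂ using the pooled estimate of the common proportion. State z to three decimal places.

z = 1.861

p̂₁ = 193/4947 = 0.039014, p̂₂ = 22/848 = 0.025943.
Pooled p̂ = (193+22)/(4947+848) = 215/5795 = 0.037101.
SE = √(0.0357245 × 0.00138139) = 0.007025.
z = (0.039014 − 0.025943)/0.007025 = 0.013071/0.007025 = 1.861.
p-value = 2·P(Z > 1.861) ≈ 0.0628, so at α = 0.1 we reject H₀.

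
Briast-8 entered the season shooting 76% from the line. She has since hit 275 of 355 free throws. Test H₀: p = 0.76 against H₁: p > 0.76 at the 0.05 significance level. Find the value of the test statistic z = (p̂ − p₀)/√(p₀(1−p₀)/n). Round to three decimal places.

z = 0.646

p̂ = 275/355 ≈ 0.77465.
Under H₀, SE = √(0.76·0.24/355) = √(0.000513803) = 0.02267.
z = (0.77465 − 0.76)/0.02267 = 0.01465/0.02267 = 0.646.
p-value = P(Z > 0.646) ≈ 0.2591. With α = 0.05, fail to reject H₀.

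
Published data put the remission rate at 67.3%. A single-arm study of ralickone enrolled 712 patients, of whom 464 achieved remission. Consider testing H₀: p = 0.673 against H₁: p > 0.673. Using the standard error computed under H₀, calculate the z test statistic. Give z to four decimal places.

p̂ = 464/712 = 0.651685.
Standard error under H₀: √(0.673×0.327/712) = 0.017581.
z = (0.651685 − 0.673)/0.017581 = -0.021315/0.017581 = -1.2124.
p-value = P(Z > -1.212) ≈ 0.8873.

z = -1.2124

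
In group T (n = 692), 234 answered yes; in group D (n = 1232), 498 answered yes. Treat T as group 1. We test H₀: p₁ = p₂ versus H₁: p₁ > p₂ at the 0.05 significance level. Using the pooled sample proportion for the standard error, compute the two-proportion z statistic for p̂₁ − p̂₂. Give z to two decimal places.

z = -2.86

p̂₁ = 234/692 ≈ 0.3382, p̂₂ = 498/1232 ≈ 0.4042.
Pooled p̂ = (234+498)/(692+1232) = 732/1924 = 0.3805.
SE = √(0.23571 × 0.00225678) = 0.0231.
z = (0.3382 − 0.4042)/0.0231 = -0.0660/0.0231 = -2.86.
p-value = P(Z > -2.865) ≈ 0.9979, so at α = 0.05 we fail to reject H₀.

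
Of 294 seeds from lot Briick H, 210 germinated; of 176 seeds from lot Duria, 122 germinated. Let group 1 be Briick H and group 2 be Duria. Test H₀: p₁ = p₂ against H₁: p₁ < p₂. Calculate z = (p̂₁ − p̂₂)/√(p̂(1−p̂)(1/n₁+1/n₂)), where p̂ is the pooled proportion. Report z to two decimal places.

z = 0.49

p̂₁ = 210/294 ≈ 0.7143, p̂₂ = 122/176 ≈ 0.6932.
Pooled p̂ = (210+122)/(294+176) = 332/470 = 0.7064.
SE = √(0.207406 × 0.00908318) = 0.0434.
z = (0.7143 − 0.6932)/0.0434 = 0.0211/0.0434 = 0.49.
p-value = P(Z < 0.486) ≈ 0.6866.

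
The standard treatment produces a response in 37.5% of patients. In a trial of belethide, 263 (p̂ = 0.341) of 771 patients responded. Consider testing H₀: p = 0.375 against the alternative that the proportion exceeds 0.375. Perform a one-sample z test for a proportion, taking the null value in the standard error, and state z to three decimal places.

p̂ = 263/771 = 0.34112.
Standard error under H₀: √(0.375×0.625/771) = 0.01744.
z = (0.34112 − 0.375)/0.01744 = -0.03388/0.01744 = -1.943.
p-value = P(Z > -1.943) ≈ 0.9740.

z = -1.943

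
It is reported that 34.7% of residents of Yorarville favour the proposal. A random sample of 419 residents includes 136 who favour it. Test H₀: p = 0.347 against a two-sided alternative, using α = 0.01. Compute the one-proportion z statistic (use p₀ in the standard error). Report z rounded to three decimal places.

z = -0.964

p̂ = 136/419 ≈ 0.32458.
Under H₀, SE = √(0.347·0.653/419) = √(0.00054079) = 0.02325.
z = (0.32458 − 0.347)/0.02325 = -0.02242/0.02325 = -0.964.
Two-sided p-value ≈ 2·Φ(−0.964) = 0.3350. With α = 0.01, fail to reject H₀.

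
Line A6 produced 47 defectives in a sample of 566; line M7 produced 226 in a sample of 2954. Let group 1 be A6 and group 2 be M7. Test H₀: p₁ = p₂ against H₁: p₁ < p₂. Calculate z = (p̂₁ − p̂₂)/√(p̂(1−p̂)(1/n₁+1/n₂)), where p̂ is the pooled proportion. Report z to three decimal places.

z = 0.532

p̂₁ = 47/566 = 0.08304, p̂₂ = 226/2954 = 0.07651.
Pooled p̂ = (47+226)/(566+2954) = 273/3520 = 0.07756.
SE = √(0.0715418 × 0.00210531) = 0.01227.
z = (0.08304 − 0.07651)/0.01227 = 0.00653/0.01227 = 0.532.
p-value = P(Z < 0.532) ≈ 0.7027.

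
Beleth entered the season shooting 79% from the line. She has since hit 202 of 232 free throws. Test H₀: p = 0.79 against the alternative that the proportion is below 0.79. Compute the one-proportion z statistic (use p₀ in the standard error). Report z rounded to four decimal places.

p̂ = 202/232 = 0.8706897.
SE = √(p₀(1−p₀)/n) = √(0.1659/232) = 0.0267411.
z = (0.8706897 − 0.79)/0.0267411 = 0.0806897/0.0267411 = 3.0174.

z = 3.0174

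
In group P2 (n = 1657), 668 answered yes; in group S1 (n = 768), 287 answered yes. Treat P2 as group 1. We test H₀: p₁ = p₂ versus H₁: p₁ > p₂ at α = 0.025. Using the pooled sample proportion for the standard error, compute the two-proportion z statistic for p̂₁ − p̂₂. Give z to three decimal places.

p̂₁ = 668/1657 ≈ 0.40314, p̂₂ = 287/768 ≈ 0.37370.
Pooled p̂ = (668+287)/(1657+768) = 955/2425 = 0.39381.
SE = √(p̂(1−p̂)(1/n₁+1/n₂)) = √(0.39381·0.60619·0.00190558) = √(0.00045491) = 0.02133.
z = (0.40314 − 0.37370)/0.02133 = 0.02944/0.02133 = 1.380.
p-value = P(Z > 1.380) ≈ 0.0837; since p > α = 0.025, fail to reject H₀.

z = 1.380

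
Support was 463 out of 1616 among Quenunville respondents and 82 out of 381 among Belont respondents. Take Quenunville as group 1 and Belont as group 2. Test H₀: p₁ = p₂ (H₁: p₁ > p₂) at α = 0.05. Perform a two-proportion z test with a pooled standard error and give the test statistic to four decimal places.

p̂₁ = 463/1616 = 0.286510, p̂₂ = 82/381 = 0.215223.
Pooled p̂ = (463+82)/(1616+381) = 545/1997 = 0.272909.
SE = √(p̂(1−p̂)(1/n₁+1/n₂)) = √(0.272909·0.727091·0.00324348) = √(0.000643604) = 0.025369.
z = (0.286510 − 0.215223)/0.025369 = 0.071287/0.025369 = 2.8100.
p-value = P(Z > 2.810) ≈ 0.0025, so at α = 0.05 we reject H₀.

z = 2.8100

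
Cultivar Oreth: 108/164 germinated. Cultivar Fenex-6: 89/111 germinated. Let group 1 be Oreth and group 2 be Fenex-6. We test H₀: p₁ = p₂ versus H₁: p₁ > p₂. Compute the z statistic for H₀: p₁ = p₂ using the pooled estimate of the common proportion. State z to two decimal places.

z = -2.59

p̂₁ = 108/164 = 0.6585, p̂₂ = 89/111 = 0.8018.
Pooled p̂ = (108+89)/(164+111) = 197/275 = 0.7164.
SE = √(0.203187 × 0.0151066) = 0.0554.
z = (0.6585 − 0.8018)/0.0554 = -0.1433/0.0554 = -2.59.
p-value = P(Z > -2.586) ≈ 0.9951.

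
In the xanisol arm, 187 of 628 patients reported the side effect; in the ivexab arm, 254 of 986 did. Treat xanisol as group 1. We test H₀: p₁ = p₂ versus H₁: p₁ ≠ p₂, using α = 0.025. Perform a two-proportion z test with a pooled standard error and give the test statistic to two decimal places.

z = 1.77

p̂₁ = 187/628 ≈ 0.29777, p̂₂ = 254/986 ≈ 0.25761.
Pooled p̂ = (187+254)/(628+986) = 441/1614 = 0.27323.
SE = √(0.198577 × 0.00260656) = 0.02275.
z = (0.29777 − 0.25761)/0.02275 = 0.04016/0.02275 = 1.77.
p-value = 2·P(Z > 1.765) ≈ 0.0775; since p > α = 0.025, fail to reject H₀.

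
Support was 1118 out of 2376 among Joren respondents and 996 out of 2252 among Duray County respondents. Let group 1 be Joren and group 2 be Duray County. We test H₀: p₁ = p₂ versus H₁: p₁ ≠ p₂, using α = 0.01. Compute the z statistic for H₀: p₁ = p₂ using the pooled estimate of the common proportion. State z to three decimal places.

p̂₁ = 1118/2376 ≈ 0.470539, p̂₂ = 996/2252 ≈ 0.442274.
Pooled p̂ = (1118+996)/(2376+2252) = 2114/4628 = 0.456785.
SE = √(0.248132 × 0.000864925) = 0.014650.
z = (0.470539 − 0.442274)/0.014650 = 0.028265/0.014650 = 1.929.
p-value = 2·P(Z > 1.929) ≈ 0.0537; since p > α = 0.01, fail to reject H₀.

z = 1.929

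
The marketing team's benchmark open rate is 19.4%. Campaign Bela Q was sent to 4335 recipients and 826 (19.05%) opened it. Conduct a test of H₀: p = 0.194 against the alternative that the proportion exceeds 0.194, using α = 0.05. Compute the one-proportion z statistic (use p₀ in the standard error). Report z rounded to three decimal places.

p̂ = 826/4335 = 0.19054.
Under H₀, SE = √(0.194·0.806/4335) = √(3.60701e-05) = 0.00601.
z = (0.19054 − 0.194)/0.00601 = -0.00346/0.00601 = -0.576.
p-value = P(Z > -0.576) ≈ 0.7176. With α = 0.05, fail to reject H₀.

z = -0.576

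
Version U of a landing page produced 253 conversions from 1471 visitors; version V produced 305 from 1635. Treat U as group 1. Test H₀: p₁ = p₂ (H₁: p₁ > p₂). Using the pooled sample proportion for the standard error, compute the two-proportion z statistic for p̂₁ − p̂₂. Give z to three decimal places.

z = -1.055

p̂₁ = 253/1471 ≈ 0.171992, p̂₂ = 305/1635 ≈ 0.186544.
Pooled p̂ = (253+305)/(1471+1635) = 558/3106 = 0.179652.
SE = √(0.147377 × 0.00129143) = 0.013796.
z = (0.171992 − 0.186544)/0.013796 = -0.014552/0.013796 = -1.055.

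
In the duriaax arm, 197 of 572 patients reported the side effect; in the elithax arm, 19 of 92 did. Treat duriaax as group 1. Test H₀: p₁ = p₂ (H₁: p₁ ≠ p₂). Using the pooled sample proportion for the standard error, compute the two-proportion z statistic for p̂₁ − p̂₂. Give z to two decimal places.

z = 2.62

p̂₁ = 197/572 ≈ 0.3444, p̂₂ = 19/92 ≈ 0.2065.
Pooled p̂ = (197+19)/(572+92) = 216/664 = 0.3253.
SE = √(0.21948 × 0.0126178) = 0.0526.
z = (0.3444 − 0.2065)/0.0526 = 0.1379/0.0526 = 2.62.
Two-sided p-value ≈ 2·Φ(−2.620) = 0.0088.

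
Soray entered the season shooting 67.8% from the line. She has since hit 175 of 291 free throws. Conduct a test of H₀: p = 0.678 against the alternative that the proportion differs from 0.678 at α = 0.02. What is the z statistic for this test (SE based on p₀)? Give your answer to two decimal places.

z = -2.80

p̂ = 175/291 ≈ 0.6014.
Under H₀, SE = √(0.678·0.322/291) = √(0.000750227) = 0.0274.
z = (0.6014 − 0.678)/0.0274 = -0.0766/0.0274 = -2.80.
p-value = 2·P(Z > 2.798) ≈ 0.0051, so at α = 0.02 we reject H₀.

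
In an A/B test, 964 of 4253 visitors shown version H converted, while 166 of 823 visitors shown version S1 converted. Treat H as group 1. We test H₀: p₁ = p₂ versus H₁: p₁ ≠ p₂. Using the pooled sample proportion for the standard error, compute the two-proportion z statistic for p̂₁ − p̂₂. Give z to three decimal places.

p̂₁ = 964/4253 ≈ 0.22666, p̂₂ = 166/823 ≈ 0.20170.
Pooled p̂ = (964+166)/(4253+823) = 1130/5076 = 0.22262.
SE = √(p̂(1−p̂)(1/n₁+1/n₂)) = √(0.22262·0.77738·0.00145019) = √(0.000250968) = 0.01584.
z = (0.22666 − 0.20170)/0.01584 = 0.02496/0.01584 = 1.576.

z = 1.576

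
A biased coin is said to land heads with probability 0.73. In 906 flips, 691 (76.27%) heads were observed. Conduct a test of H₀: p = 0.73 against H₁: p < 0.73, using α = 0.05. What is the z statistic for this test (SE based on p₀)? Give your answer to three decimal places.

z = 2.217

p̂ = 691/906 ≈ 0.7626932.
Standard error under H₀: √(0.73×0.27/906) = 0.0147496.
z = (0.7626932 − 0.73)/0.0147496 = 0.0326932/0.0147496 = 2.217.
p-value = P(Z < 2.217) ≈ 0.9867. With α = 0.05, fail to reject H₀.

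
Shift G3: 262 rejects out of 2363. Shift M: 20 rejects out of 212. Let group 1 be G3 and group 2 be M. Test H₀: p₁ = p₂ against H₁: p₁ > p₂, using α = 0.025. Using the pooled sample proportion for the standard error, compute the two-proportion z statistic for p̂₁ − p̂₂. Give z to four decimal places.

p̂₁ = 262/2363 = 0.110876, p̂₂ = 20/212 = 0.094340.
Pooled p̂ = (262+20)/(2363+212) = 282/2575 = 0.109515.
SE = √(0.0975211 × 0.00514017) = 0.022389.
z = (0.110876 − 0.094340)/0.022389 = 0.016536/0.022389 = 0.7386.
p-value = P(Z > 0.739) ≈ 0.2301. With α = 0.025, fail to reject H₀.

z = 0.7386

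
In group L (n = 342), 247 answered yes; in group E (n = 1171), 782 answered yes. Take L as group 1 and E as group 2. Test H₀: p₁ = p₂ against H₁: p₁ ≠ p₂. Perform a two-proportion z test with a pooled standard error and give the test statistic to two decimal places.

z = 1.90

p̂₁ = 247/342 = 0.7222, p̂₂ = 782/1171 = 0.6678.
Pooled p̂ = (247+782)/(342+1171) = 1029/1513 = 0.6801.
SE = √(0.217562 × 0.00377795) = 0.0287.
z = (0.7222 − 0.6678)/0.0287 = 0.0544/0.0287 = 1.90.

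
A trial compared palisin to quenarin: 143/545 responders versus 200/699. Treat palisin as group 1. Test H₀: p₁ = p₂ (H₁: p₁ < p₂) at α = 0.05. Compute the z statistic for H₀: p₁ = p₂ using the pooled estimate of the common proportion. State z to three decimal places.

p̂₁ = 143/545 = 0.262385, p̂₂ = 200/699 = 0.286123.
Pooled p̂ = (143+200)/(545+699) = 343/1244 = 0.275723.
SE = √(0.1997 × 0.00326548) = 0.025537.
z = (0.262385 − 0.286123)/0.025537 = -0.023738/0.025537 = -0.930.
p-value = P(Z < -0.930) ≈ 0.1763. With α = 0.05, fail to reject H₀.

z = -0.930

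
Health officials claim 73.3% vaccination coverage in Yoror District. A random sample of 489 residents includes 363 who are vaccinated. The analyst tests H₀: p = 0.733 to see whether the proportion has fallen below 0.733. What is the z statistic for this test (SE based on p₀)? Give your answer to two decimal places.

z = 0.47

p̂ = 363/489 = 0.74233.
Standard error under H₀: √(0.733×0.267/489) = 0.02001.
z = (0.74233 − 0.733)/0.02001 = 0.00933/0.02001 = 0.47.
p-value = P(Z < 0.466) ≈ 0.6795.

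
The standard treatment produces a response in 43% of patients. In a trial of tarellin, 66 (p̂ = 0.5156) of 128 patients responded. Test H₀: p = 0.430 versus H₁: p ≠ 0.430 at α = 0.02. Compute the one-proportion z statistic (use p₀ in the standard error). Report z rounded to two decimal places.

p̂ = 66/128 = 0.51562.
Under H₀, SE = √(0.43·0.57/128) = √(0.00191484) = 0.04376.
z = (0.51562 − 0.43)/0.04376 = 0.08562/0.04376 = 1.96.
p-value = 2·P(Z > 1.957) ≈ 0.0504, so at α = 0.02 we fail to reject H₀.

z = 1.96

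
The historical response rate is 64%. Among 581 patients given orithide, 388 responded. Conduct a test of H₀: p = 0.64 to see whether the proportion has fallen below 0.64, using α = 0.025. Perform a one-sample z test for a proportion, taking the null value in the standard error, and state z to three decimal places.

z = 1.397

p̂ = 388/581 = 0.66781.
Standard error under H₀: √(0.64×0.36/581) = 0.01991.
z = (0.66781 − 0.64)/0.01991 = 0.02781/0.01991 = 1.397.
p-value = P(Z < 1.397) ≈ 0.9188, so at α = 0.025 we fail to reject H₀.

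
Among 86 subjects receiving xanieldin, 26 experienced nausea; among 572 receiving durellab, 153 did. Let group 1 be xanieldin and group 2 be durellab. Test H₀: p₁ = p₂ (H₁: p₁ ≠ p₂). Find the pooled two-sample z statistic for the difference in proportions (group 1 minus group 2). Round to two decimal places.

z = 0.68

p̂₁ = 26/86 ≈ 0.3023, p̂₂ = 153/572 ≈ 0.2675.
Pooled p̂ = (26+153)/(86+572) = 179/658 = 0.2720.
SE = √(p̂(1−p̂)(1/n₁+1/n₂)) = √(0.2720·0.7280·0.0133762) = √(0.00264892) = 0.0515.
z = (0.3023 − 0.2675)/0.0515 = 0.0348/0.0515 = 0.68.
p-value = 2·P(Z > 0.677) ≈ 0.4984.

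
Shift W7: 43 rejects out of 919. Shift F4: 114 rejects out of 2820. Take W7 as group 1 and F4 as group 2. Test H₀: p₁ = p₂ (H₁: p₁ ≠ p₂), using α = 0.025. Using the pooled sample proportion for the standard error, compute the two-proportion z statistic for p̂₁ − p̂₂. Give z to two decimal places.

z = 0.84

p̂₁ = 43/919 = 0.0468, p̂₂ = 114/2820 = 0.0404.
Pooled p̂ = (43+114)/(919+2820) = 157/3739 = 0.0420.
SE = √(0.0402267 × 0.00144275) = 0.0076.
z = (0.0468 − 0.0404)/0.0076 = 0.0064/0.0076 = 0.84.
Two-sided p-value ≈ 2·Φ(−0.835) = 0.4035. With α = 0.025, fail to reject H₀.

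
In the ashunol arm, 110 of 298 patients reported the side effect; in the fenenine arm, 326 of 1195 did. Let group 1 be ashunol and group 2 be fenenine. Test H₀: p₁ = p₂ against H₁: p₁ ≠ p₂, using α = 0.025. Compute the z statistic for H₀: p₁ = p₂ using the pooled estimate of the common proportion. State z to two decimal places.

p̂₁ = 110/298 = 0.36913, p̂₂ = 326/1195 = 0.27280.
Pooled p̂ = (110+326)/(298+1195) = 436/1493 = 0.29203.
SE = √(p̂(1−p̂)(1/n₁+1/n₂)) = √(0.29203·0.70797·0.00419252) = √(0.000866797) = 0.02944.
z = (0.36913 − 0.27280)/0.02944 = 0.09633/0.02944 = 3.27.
Two-sided p-value ≈ 2·Φ(−3.272) = 0.0011, so at α = 0.025 we reject H₀.

z = 3.27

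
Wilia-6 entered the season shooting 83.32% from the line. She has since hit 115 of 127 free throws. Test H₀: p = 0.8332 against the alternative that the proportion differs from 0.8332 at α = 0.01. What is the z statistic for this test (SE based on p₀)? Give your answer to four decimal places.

z = 2.1859

p̂ = 115/127 ≈ 0.9055118.
Standard error under H₀: √(0.8332×0.1668/127) = 0.0330804.
z = (0.9055118 − 0.8332)/0.0330804 = 0.0723118/0.0330804 = 2.1859.
p-value = 2·P(Z > 2.186) ≈ 0.0288, so at α = 0.01 we fail to reject H₀.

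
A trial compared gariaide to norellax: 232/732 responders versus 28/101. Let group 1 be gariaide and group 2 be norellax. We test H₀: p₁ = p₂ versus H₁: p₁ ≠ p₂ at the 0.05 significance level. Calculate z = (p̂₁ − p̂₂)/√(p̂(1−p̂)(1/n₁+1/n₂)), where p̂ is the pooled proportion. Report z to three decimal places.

p̂₁ = 232/732 = 0.31694, p̂₂ = 28/101 = 0.27723.
Pooled p̂ = (232+28)/(732+101) = 260/833 = 0.31212.
SE = √(0.214703 × 0.0112671) = 0.04918.
z = (0.31694 − 0.27723)/0.04918 = 0.03971/0.04918 = 0.807.
p-value = 2·P(Z > 0.807) ≈ 0.4194. With α = 0.05, fail to reject H₀.

z = 0.807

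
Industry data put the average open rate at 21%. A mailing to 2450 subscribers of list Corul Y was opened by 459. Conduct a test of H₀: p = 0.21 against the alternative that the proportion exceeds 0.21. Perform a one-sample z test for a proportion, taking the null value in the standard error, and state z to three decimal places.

p̂ = 459/2450 = 0.187347.
Under H₀, SE = √(0.21·0.79/2450) = √(6.77143e-05) = 0.008229.
z = (0.187347 − 0.21)/0.008229 = -0.022653/0.008229 = -2.753.
p-value = P(Z > -2.753) ≈ 0.9970.

z = -2.753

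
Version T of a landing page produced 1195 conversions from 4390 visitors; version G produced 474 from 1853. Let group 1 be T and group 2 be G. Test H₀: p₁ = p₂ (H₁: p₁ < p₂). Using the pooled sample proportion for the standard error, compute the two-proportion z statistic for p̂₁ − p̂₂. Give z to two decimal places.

p̂₁ = 1195/4390 = 0.27221, p̂₂ = 474/1853 = 0.25580.
Pooled p̂ = (1195+474)/(4390+1853) = 1669/6243 = 0.26734.
SE = √(p̂(1−p̂)(1/n₁+1/n₂)) = √(0.26734·0.73266·0.000767456) = √(0.000150321) = 0.01226.
z = (0.27221 − 0.25580)/0.01226 = 0.01641/0.01226 = 1.34.

z = 1.34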